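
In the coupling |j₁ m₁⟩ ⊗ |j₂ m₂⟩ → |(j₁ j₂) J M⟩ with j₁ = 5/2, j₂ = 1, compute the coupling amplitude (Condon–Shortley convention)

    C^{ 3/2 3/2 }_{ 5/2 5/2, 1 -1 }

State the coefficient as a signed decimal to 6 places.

+√(2/3) = +0.816497

√[4·2!3!0!/6! · 5!0!0!2!3!0!] = √(96)
  +(−1)^0/∏(0,2,0,0,3,0)! = 1/12  (running 1/12)
⟨..|..⟩ = √(96)·(1/12) = +0.816497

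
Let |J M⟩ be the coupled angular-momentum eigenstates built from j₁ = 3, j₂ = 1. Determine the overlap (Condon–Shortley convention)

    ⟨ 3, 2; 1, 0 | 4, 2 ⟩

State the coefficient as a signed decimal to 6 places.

j₁+j₂−J=0  J+j₁−j₂=6  J−j₁+j₂=2  j₁+j₂+J+1=9
(j₁±m₁, j₂±m₂, J±M) = (5,1,1,1,6,2)
P² = 43200/7
sum k=0..0:
  [0] +1/120 = 1/120
S = 1/120
C² = P²·S² = 3/7 ; C = +0.654654

+0.654654  (= +√(3/7))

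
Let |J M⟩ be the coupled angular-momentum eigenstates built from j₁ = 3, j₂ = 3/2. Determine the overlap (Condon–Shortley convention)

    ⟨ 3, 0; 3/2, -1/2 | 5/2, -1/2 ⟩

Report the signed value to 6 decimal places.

triangle: 2!·4!·1!/8! = 48/40320
(j±m)!: 3!·3!·1!·2!·2!·3! = 864
prefactor² = (2J+1)·Δ·N² = 216/35
  k=0: +1/(0!·2!·3!·1!·1!·0!) = 1/12
  k=1: −1/(1!·1!·2!·0!·2!·1!) = -1/4
Σ = -1/6  ⇒  CG² = 216/35·(-1/6)² = 6/35
CG = −√(6/35) = -0.414039

-0.414039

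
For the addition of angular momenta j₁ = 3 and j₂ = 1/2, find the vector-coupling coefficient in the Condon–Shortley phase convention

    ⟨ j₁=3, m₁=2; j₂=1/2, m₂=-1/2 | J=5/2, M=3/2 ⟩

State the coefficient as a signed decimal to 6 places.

+√(5/7) = +0.845154

√[6·1!5!0!/7! · 5!1!0!1!4!1!] = √(2880/7)
  +(−1)^0/∏(0,1,1,0,4,0)! = 1/24  (running 1/24)
⟨..|..⟩ = √(2880/7)·(1/24) = +0.845154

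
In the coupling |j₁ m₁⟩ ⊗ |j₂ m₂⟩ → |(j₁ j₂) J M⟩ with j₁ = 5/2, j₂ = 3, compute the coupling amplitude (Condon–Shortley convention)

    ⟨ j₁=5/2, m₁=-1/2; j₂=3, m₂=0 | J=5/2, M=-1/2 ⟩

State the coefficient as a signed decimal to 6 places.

+0.276026  (= +√(8/105))

√[6·3!2!3!/9! · 2!3!3!3!2!3!] = √(216/35)
  +(−1)^1/∏(1,2,2,2,0,1)! = -1/8  (running -1/8)
  +(−1)^2/∏(2,1,1,1,1,2)! = 1/4  (running 1/8)
  +(−1)^3/∏(3,0,0,0,2,3)! = -1/72  (running 1/9)
⟨..|..⟩ = √(216/35)·(1/9) = +0.276026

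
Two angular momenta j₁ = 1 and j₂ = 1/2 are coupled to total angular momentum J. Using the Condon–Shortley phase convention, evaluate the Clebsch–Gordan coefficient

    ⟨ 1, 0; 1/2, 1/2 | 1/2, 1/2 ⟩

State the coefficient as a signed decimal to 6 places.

j₁+j₂−J=1  J+j₁−j₂=1  J−j₁+j₂=0  j₁+j₂+J+1=3
(j₁±m₁, j₂±m₂, J±M) = (1,1,1,0,1,0)
P² = 1/3
sum k=1..1:
  [1] −1/1 = -1
S = -1
C² = P²·S² = 1/3 ; C = -0.577350

-0.577350  (= −√(1/3))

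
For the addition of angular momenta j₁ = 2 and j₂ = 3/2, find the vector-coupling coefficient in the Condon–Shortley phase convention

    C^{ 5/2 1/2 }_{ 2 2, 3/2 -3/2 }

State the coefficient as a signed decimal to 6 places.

triangle: 1!·3!·2!/7! = 12/5040
(j±m)!: 4!·0!·0!·3!·3!·2! = 1728
prefactor² = (2J+1)·Δ·N² = 864/35
  k=0: +1/(0!·1!·0!·0!·3!·2!) = 1/12
Σ = 1/12  ⇒  CG² = 864/35·1/12² = 6/35
CG = +√(6/35) = +0.414039

+0.414039  (= +√(6/35))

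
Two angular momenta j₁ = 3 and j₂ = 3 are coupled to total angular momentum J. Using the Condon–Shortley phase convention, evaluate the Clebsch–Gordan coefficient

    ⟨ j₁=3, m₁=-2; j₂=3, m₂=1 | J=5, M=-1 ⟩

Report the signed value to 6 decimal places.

j₁+j₂−J=1  J+j₁−j₂=5  J−j₁+j₂=5  j₁+j₂+J+1=12
(j₁±m₁, j₂±m₂, J±M) = (1,5,4,2,4,6)
P² = 230400/7
sum k=0..1:
  [0] +1/2880 = 1/2880
  [1] −1/288 = -1/288
S = -1/320
C² = P²·S² = 9/28 ; C = -0.566947

−√(9/28) ≈ -0.566947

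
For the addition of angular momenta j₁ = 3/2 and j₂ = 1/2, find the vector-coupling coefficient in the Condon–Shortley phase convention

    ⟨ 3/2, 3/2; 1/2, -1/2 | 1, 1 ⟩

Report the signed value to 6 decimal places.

+√(3/4) = +0.866025

triangle: 1!*2!*0!/4! = 2/24
(j±m)!: 3!*0!*0!*1!*2!*0! = 12
prefactor² = (2J+1)*Δ*N² = 3
  k=0: +1/(0!*1!*0!*0!*2!*0!) = 1/2
Σ = 1/2  ⇒  CG² = 3*1/2² = 3/4
CG = +√(3/4) = +0.866025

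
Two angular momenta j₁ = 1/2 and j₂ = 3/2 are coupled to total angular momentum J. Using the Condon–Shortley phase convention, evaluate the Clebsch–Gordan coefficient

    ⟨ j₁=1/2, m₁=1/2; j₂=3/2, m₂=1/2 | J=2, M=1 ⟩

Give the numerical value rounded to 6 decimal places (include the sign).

√[5·0!1!3!/5! · 1!0!2!1!3!1!] = √(3)
  +(−1)^0/∏(0,0,0,2,1,1)! = 1/2  (running 1/2)
⟨..|..⟩ = √(3)·(1/2) = +0.866025

+√(3/4) ≈ +0.866025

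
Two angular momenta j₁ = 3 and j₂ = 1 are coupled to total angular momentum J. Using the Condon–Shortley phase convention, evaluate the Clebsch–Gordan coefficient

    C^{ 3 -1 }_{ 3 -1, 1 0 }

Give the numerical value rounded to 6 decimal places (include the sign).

triangle: 1!×5!×1!/8! = 120/40320
(j±m)!: 2!×4!×1!×1!×2!×4! = 2304
prefactor² = (2J+1)×Δ×N² = 48
  k=0: +1/(0!×1!×4!×1!×1!×0!) = 1/24
  k=1: −1/(1!×0!×3!×0!×2!×1!) = -1/12
Σ = -1/24  ⇒  CG² = 48×(-1/24)² = 1/12
CG = −√(1/12) = -0.288675

-0.288675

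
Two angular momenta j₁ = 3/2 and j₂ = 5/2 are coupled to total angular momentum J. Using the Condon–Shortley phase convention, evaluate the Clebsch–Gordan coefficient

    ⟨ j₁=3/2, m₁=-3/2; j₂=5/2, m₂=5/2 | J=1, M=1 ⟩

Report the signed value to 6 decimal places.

√[3·3!0!2!/6! · 0!3!5!0!2!0!] = √(72)
  +(−1)^3/∏(3,0,0,2,0,0)! = -1/12  (running -1/12)
⟨..|..⟩ = √(72)·(-1/12) = -0.707107

−√(1/2) = -0.707107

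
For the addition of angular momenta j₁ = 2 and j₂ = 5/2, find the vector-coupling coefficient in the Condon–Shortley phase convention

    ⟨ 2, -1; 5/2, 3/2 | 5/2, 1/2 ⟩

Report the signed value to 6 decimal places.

+√(6/35) ≈ +0.414039

√[6·2!2!3!/8! · 1!3!4!1!3!2!] = √(216/35)
  +(−1)^1/∏(1,1,2,3,0,0)! = -1/12  (running -1/12)
  +(−1)^2/∏(2,0,1,2,1,1)! = 1/4  (running 1/6)
⟨..|..⟩ = √(216/35)·(1/6) = +0.414039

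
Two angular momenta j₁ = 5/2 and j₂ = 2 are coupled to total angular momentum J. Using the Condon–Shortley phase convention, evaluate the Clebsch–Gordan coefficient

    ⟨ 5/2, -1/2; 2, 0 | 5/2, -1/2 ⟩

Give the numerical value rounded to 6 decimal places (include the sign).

-0.478091  (= −√(8/35))

√[6·2!3!2!/8! · 2!3!2!2!2!3!] = √(72/35)
  +(−1)^0/∏(0,2,3,2,0,0)! = 1/24  (running 1/24)
  +(−1)^1/∏(1,1,2,1,1,1)! = -1/2  (running -11/24)
  +(−1)^2/∏(2,0,1,0,2,2)! = 1/8  (running -1/3)
⟨..|..⟩ = √(72/35)·(-1/3) = -0.478091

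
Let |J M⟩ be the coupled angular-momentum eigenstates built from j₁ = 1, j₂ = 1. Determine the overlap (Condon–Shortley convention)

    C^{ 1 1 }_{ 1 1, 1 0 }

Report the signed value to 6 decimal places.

+0.707107

j₁+j₂−J=1  J+j₁−j₂=1  J−j₁+j₂=1  j₁+j₂+J+1=4
(j₁±m₁, j₂±m₂, J±M) = (2,0,1,1,2,0)
P² = 1/2
sum k=0..0:
  [0] +1/1 = 1
S = 1
C² = P²·S² = 1/2 ; C = +0.707107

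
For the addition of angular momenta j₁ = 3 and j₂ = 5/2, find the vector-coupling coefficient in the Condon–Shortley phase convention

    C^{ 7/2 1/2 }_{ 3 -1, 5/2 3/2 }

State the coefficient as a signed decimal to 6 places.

+0.356348

triangle: 2!·4!·3!/10! = 288/3628800
(j±m)!: 2!·4!·4!·1!·4!·3! = 165888
prefactor² = (2J+1)·Δ·N² = 18432/175
  k=1: −1/(1!·1!·3!·3!·1!·0!) = -1/36
  k=2: +1/(2!·0!·2!·2!·2!·1!) = 1/16
Σ = 5/144  ⇒  CG² = 18432/175·5/144² = 8/63
CG = +√(8/63) = +0.356348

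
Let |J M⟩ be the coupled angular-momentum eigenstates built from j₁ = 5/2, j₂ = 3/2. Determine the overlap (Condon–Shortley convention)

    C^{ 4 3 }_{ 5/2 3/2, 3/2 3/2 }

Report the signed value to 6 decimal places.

+√(5/8) ≈ +0.790569

triangle: 0!*5!*3!/9! = 720/362880
(j±m)!: 4!*1!*3!*0!*7!*1! = 725760
prefactor² = (2J+1)*Δ*N² = 12960
  k=0: +1/(0!*0!*1!*3!*4!*0!) = 1/144
Σ = 1/144  ⇒  CG² = 12960*1/144² = 5/8
CG = +√(5/8) = +0.790569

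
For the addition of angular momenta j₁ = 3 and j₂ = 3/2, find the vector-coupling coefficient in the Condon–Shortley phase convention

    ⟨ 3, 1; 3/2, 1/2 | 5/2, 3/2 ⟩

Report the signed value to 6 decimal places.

−√(7/20) ≈ -0.591608

j₁+j₂−J=2  J+j₁−j₂=4  J−j₁+j₂=1  j₁+j₂+J+1=8
(j₁±m₁, j₂±m₂, J±M) = (4,2,2,1,4,1)
P² = 576/35
sum k=1..2:
  [1] −1/6 = -1/6
  [2] +1/48 = 1/48
S = -7/48
C² = P²·S² = 7/20 ; C = -0.591608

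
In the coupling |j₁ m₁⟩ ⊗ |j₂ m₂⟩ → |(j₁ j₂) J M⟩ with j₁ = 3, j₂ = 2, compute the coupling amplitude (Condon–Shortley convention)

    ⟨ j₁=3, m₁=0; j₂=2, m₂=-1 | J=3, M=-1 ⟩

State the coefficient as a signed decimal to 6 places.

-0.182574

j₁+j₂−J=2  J+j₁−j₂=4  J−j₁+j₂=2  j₁+j₂+J+1=9
(j₁±m₁, j₂±m₂, J±M) = (3,3,1,3,2,4)
P² = 96/5
sum k=0..1:
  [0] +1/12 = 1/12
  [1] −1/8 = -1/8
S = -1/24
C² = P²·S² = 1/30 ; C = -0.182574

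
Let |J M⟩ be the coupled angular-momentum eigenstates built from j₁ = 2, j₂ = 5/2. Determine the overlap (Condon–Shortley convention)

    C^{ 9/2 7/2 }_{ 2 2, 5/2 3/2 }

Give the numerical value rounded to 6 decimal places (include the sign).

+0.745356

√[10·0!4!5!/10! · 4!0!4!1!8!1!] = √(184320)
  +(−1)^0/∏(0,0,0,4,4,1)! = 1/576  (running 1/576)
⟨..|..⟩ = √(184320)·(1/576) = +0.745356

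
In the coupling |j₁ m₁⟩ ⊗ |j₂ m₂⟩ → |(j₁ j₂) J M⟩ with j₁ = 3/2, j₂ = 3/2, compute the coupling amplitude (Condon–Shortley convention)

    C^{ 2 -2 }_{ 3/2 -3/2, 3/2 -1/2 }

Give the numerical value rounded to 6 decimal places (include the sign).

√[5·1!2!2!/6! · 0!3!1!2!0!4!] = √(8)
  +(−1)^1/∏(1,0,2,0,0,2)! = -1/4  (running -1/4)
⟨..|..⟩ = √(8)·(-1/4) = -0.707107

−√(1/2) = -0.707107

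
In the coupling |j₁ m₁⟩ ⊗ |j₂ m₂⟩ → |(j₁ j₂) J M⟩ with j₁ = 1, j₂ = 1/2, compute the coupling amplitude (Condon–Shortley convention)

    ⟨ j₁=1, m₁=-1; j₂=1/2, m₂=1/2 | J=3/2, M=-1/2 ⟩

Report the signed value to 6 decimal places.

+0.577350  (= +√(1/3))

j₁+j₂−J=0  J+j₁−j₂=2  J−j₁+j₂=1  j₁+j₂+J+1=4
(j₁±m₁, j₂±m₂, J±M) = (0,2,1,0,1,2)
P² = 4/3
sum k=0..0:
  [0] +1/2 = 1/2
S = 1/2
C² = P²·S² = 1/3 ; C = +0.577350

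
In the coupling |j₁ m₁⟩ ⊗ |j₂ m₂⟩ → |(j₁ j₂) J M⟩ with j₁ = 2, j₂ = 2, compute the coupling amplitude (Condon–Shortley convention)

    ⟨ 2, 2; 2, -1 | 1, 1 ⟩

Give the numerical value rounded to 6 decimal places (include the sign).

√[3·3!1!1!/6! · 4!0!1!3!2!0!] = √(36/5)
  +(−1)^0/∏(0,3,0,1,1,0)! = 1/6  (running 1/6)
⟨..|..⟩ = √(36/5)·(1/6) = +0.447214

+0.447214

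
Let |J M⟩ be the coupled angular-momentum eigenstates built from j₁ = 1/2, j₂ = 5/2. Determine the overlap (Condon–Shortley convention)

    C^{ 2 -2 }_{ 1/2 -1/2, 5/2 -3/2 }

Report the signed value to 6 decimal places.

√[5·1!0!4!/6! · 0!1!1!4!0!4!] = √(96)
  +(−1)^1/∏(1,0,0,0,0,4)! = -1/24  (running -1/24)
⟨..|..⟩ = √(96)·(-1/24) = -0.408248

-0.408248  (= −√(1/6))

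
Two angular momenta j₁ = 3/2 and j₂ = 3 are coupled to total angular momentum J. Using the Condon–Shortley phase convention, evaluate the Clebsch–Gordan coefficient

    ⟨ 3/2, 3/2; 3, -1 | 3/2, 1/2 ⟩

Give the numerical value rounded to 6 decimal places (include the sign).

+√(4/35) ≈ +0.338062

√[4·3!0!3!/7! · 3!0!2!4!2!1!] = √(576/35)
  +(−1)^0/∏(0,3,0,2,0,1)! = 1/12  (running 1/12)
⟨..|..⟩ = √(576/35)·(1/12) = +0.338062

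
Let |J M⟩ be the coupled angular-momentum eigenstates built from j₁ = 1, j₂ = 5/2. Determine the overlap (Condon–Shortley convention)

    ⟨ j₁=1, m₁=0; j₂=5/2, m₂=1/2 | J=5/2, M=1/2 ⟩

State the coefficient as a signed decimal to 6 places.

j₁+j₂−J=1  J+j₁−j₂=1  J−j₁+j₂=4  j₁+j₂+J+1=7
(j₁±m₁, j₂±m₂, J±M) = (1,1,3,2,3,2)
P² = 144/35
sum k=0..1:
  [0] +1/6 = 1/6
  [1] −1/4 = -1/4
S = -1/12
C² = P²·S² = 1/35 ; C = -0.169031

−√(1/35) = -0.169031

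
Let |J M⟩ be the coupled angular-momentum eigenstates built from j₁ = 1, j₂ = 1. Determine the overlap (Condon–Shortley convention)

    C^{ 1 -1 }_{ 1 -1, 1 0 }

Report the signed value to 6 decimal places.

j₁+j₂−J=1  J+j₁−j₂=1  J−j₁+j₂=1  j₁+j₂+J+1=4
(j₁±m₁, j₂±m₂, J±M) = (0,2,1,1,0,2)
P² = 1/2
sum k=1..1:
  [1] −1/1 = -1
S = -1
C² = P²·S² = 1/2 ; C = -0.707107

-0.707107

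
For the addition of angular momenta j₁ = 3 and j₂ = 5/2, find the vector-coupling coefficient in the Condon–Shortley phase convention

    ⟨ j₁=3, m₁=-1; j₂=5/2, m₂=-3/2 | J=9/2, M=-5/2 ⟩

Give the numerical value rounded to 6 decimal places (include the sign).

+√(10/99) = +0.317821

triangle: 1!×5!×4!/11! = 2880/39916800
(j±m)!: 2!×4!×1!×4!×2!×7! = 11612160
prefactor² = (2J+1)×Δ×N² = 92160/11
  k=0: +1/(0!×1!×4!×1!×1!×3!) = 1/144
  k=1: −1/(1!×0!×3!×0!×2!×4!) = -1/288
Σ = 1/288  ⇒  CG² = 92160/11×1/288² = 10/99
CG = +√(10/99) = +0.317821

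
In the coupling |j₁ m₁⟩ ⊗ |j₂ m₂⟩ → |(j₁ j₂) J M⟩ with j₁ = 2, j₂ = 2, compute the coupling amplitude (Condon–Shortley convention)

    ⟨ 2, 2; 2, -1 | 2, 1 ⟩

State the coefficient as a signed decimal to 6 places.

triangle: 2!×2!×2!/7! = 8/5040
(j±m)!: 4!×0!×1!×3!×3!×1! = 864
prefactor² = (2J+1)×Δ×N² = 48/7
  k=0: +1/(0!×2!×0!×1!×2!×1!) = 1/4
Σ = 1/4  ⇒  CG² = 48/7×1/4² = 3/7
CG = +√(3/7) = +0.654654

+√(3/7) ≈ +0.654654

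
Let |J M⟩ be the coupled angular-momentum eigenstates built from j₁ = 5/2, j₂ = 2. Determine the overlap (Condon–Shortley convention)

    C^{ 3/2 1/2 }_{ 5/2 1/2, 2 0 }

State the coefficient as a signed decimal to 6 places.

triangle: 3!*2!*1!/7! = 12/5040
(j±m)!: 3!*2!*2!*2!*2!*1! = 96
prefactor² = (2J+1)*Δ*N² = 32/35
  k=1: −1/(1!*2!*1!*1!*1!*0!) = -1/2
  k=2: +1/(2!*1!*0!*0!*2!*1!) = 1/4
Σ = -1/4  ⇒  CG² = 32/35*(-1/4)² = 2/35
CG = −√(2/35) = -0.239046

−√(2/35) = -0.239046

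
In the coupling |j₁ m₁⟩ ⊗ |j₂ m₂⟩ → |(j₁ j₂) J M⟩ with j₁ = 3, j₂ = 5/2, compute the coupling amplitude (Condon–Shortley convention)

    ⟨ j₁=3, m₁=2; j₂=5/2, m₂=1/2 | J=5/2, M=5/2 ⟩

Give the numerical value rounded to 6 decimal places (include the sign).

triangle: 3!·3!·2!/9! = 72/362880
(j±m)!: 5!·1!·3!·2!·5!·0! = 172800
prefactor² = (2J+1)·Δ·N² = 1440/7
  k=1: −1/(1!·2!·0!·2!·3!·0!) = -1/24
Σ = -1/24  ⇒  CG² = 1440/7·(-1/24)² = 5/14
CG = −√(5/14) = -0.597614

−√(5/14) ≈ -0.597614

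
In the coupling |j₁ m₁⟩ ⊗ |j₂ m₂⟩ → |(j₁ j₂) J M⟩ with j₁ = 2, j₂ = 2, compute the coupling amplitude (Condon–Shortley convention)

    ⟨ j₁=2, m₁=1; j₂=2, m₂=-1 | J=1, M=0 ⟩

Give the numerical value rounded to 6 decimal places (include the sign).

−√(1/10) ≈ -0.316228

triangle: 3!·1!·1!/6! = 6/720
(j±m)!: 3!·1!·1!·3!·1!·1! = 36
prefactor² = (2J+1)·Δ·N² = 9/10
  k=0: +1/(0!·3!·1!·1!·0!·0!) = 1/6
  k=1: −1/(1!·2!·0!·0!·1!·1!) = -1/2
Σ = -1/3  ⇒  CG² = 9/10·(-1/3)² = 1/10
CG = −√(1/10) = -0.316228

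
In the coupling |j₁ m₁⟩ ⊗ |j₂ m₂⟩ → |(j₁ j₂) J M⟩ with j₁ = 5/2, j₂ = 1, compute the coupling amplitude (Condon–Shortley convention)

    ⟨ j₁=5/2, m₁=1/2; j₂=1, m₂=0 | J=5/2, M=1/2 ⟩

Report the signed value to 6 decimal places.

j₁+j₂−J=1  J+j₁−j₂=4  J−j₁+j₂=1  j₁+j₂+J+1=7
(j₁±m₁, j₂±m₂, J±M) = (3,2,1,1,3,2)
P² = 144/35
sum k=0..1:
  [0] +1/4 = 1/4
  [1] −1/6 = -1/6
S = 1/12
C² = P²·S² = 1/35 ; C = +0.169031

+√(1/35) = +0.169031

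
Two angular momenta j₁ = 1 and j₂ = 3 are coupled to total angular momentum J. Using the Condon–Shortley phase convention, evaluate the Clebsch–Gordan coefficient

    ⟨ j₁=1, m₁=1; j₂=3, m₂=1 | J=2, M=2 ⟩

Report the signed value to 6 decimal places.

+√(1/21) = +0.218218

triangle: 2!*0!*4!/7! = 48/5040
(j±m)!: 2!*0!*4!*2!*4!*0! = 2304
prefactor² = (2J+1)*Δ*N² = 768/7
  k=0: +1/(0!*2!*0!*4!*0!*0!) = 1/48
Σ = 1/48  ⇒  CG² = 768/7*1/48² = 1/21
CG = +√(1/21) = +0.218218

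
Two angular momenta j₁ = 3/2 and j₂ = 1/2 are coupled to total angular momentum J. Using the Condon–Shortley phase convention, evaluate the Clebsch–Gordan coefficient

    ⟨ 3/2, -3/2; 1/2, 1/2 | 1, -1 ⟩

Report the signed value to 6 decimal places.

√[3·1!2!0!/4! · 0!3!1!0!0!2!] = √(3)
  +(−1)^1/∏(1,0,2,0,0,0)! = -1/2  (running -1/2)
⟨..|..⟩ = √(3)·(-1/2) = -0.866025

−√(3/4) = -0.866025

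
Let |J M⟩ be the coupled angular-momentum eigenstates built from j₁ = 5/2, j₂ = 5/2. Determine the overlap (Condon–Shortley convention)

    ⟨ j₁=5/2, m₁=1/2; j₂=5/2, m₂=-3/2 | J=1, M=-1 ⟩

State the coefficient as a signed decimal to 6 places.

√[3·4!1!1!/7! · 3!2!1!4!0!2!] = √(288/35)
  +(−1)^1/∏(1,3,1,0,0,1)! = -1/6  (running -1/6)
⟨..|..⟩ = √(288/35)·(-1/6) = -0.478091

-0.478091  (= −√(8/35))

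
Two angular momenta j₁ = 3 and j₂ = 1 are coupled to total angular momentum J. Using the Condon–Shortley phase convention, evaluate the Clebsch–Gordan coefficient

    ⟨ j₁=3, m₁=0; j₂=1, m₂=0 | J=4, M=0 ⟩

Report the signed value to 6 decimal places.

√[9·0!6!2!/9! · 3!3!1!1!4!4!] = √(5184/7)
  +(−1)^0/∏(0,0,3,1,3,1)! = 1/36  (running 1/36)
⟨..|..⟩ = √(5184/7)·(1/36) = +0.755929

+√(4/7) ≈ +0.755929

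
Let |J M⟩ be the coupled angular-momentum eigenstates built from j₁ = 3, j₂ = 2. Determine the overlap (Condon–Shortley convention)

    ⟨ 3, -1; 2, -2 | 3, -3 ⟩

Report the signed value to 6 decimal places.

j₁+j₂−J=2  J+j₁−j₂=4  J−j₁+j₂=2  j₁+j₂+J+1=9
(j₁±m₁, j₂±m₂, J±M) = (2,4,0,4,0,6)
P² = 1536
sum k=0..0:
  [0] +1/96 = 1/96
S = 1/96
C² = P²·S² = 1/6 ; C = +0.408248

+√(1/6) = +0.408248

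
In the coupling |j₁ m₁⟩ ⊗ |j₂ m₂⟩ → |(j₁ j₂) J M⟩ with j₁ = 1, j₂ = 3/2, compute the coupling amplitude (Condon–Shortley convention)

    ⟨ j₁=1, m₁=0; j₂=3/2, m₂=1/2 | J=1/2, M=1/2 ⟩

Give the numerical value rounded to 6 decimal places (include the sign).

j₁+j₂−J=2  J+j₁−j₂=0  J−j₁+j₂=1  j₁+j₂+J+1=4
(j₁±m₁, j₂±m₂, J±M) = (1,1,2,1,1,0)
P² = 1/3
sum k=1..1:
  [1] −1/1 = -1
S = -1
C² = P²·S² = 1/3 ; C = -0.577350

−√(1/3) = -0.577350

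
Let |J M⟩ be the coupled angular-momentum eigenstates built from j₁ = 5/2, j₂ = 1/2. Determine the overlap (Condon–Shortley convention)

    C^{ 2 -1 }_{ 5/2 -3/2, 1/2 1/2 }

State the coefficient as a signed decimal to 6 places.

-0.816497

√[5·1!4!0!/6! · 1!4!1!0!1!3!] = √(24)
  +(−1)^1/∏(1,0,3,0,1,0)! = -1/6  (running -1/6)
⟨..|..⟩ = √(24)·(-1/6) = -0.816497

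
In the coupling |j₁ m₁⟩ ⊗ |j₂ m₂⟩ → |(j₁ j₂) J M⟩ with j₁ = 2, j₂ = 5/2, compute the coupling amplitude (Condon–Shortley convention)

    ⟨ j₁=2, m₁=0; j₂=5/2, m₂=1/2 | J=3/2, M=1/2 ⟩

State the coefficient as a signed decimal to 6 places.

+0.239046

j₁+j₂−J=3  J+j₁−j₂=1  J−j₁+j₂=2  j₁+j₂+J+1=7
(j₁±m₁, j₂±m₂, J±M) = (2,2,3,2,2,1)
P² = 32/35
sum k=1..2:
  [1] −1/4 = -1/4
  [2] +1/2 = 1/2
S = 1/4
C² = P²·S² = 2/35 ; C = +0.239046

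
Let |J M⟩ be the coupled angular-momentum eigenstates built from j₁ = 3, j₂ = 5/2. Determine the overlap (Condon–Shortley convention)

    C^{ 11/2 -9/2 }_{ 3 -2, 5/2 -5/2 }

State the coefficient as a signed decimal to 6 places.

√[12·0!6!5!/12! · 1!5!0!5!1!10!] = √(1244160000/11)
  +(−1)^0/∏(0,0,5,0,1,5)! = 1/14400  (running 1/14400)
⟨..|..⟩ = √(1244160000/11)·(1/14400) = +0.738549

+0.738549  (= +√(6/11))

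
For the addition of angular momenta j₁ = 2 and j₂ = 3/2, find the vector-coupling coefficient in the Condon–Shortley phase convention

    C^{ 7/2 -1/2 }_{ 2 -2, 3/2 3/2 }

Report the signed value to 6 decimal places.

+0.169031

j₁+j₂−J=0  J+j₁−j₂=4  J−j₁+j₂=3  j₁+j₂+J+1=8
(j₁±m₁, j₂±m₂, J±M) = (0,4,3,0,3,4)
P² = 20736/35
sum k=0..0:
  [0] +1/144 = 1/144
S = 1/144
C² = P²·S² = 1/35 ; C = +0.169031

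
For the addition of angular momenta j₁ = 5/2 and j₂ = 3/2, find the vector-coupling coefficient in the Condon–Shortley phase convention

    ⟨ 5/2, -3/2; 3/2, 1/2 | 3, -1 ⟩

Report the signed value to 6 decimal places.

j₁+j₂−J=1  J+j₁−j₂=4  J−j₁+j₂=2  j₁+j₂+J+1=8
(j₁±m₁, j₂±m₂, J±M) = (1,4,2,1,2,4)
P² = 96/5
sum k=0..1:
  [0] +1/48 = 1/48
  [1] −1/6 = -1/6
S = -7/48
C² = P²·S² = 49/120 ; C = -0.639010

−√(49/120) = -0.639010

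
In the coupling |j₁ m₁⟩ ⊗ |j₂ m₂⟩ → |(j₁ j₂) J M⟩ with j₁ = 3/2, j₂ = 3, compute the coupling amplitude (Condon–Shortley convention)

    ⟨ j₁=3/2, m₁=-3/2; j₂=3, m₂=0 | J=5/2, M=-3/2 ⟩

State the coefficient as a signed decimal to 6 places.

+√(9/35) ≈ +0.507093

√[6·2!1!4!/8! · 0!3!3!3!1!4!] = √(1296/35)
  +(−1)^2/∏(2,0,1,1,0,3)! = 1/12  (running 1/12)
⟨..|..⟩ = √(1296/35)·(1/12) = +0.507093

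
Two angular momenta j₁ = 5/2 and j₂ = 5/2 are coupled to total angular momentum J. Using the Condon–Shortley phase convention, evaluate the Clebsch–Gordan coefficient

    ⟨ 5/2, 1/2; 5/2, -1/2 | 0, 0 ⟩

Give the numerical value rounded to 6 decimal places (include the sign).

+0.408248  (= +√(1/6))

√[1·5!0!0!/6! · 3!2!2!3!0!0!] = √(24)
  +(−1)^2/∏(2,3,0,0,0,0)! = 1/12  (running 1/12)
⟨..|..⟩ = √(24)·(1/12) = +0.408248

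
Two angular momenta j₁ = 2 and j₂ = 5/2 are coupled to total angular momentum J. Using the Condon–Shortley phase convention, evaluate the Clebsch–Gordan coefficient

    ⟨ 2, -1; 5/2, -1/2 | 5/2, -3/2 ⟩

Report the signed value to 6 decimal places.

-0.414039  (= −√(6/35))

triangle: 2!×2!×3!/8! = 24/40320
(j±m)!: 1!×3!×2!×3!×1!×4! = 1728
prefactor² = (2J+1)×Δ×N² = 216/35
  k=1: −1/(1!×1!×2!×1!×0!×2!) = -1/4
  k=2: +1/(2!×0!×1!×0!×1!×3!) = 1/12
Σ = -1/6  ⇒  CG² = 216/35×(-1/6)² = 6/35
CG = −√(6/35) = -0.414039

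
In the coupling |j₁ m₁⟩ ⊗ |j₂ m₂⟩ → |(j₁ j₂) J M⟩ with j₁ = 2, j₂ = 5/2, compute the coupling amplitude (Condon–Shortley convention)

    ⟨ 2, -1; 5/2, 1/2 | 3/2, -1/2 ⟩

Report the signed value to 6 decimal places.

triangle: 3!×1!×2!/7! = 12/5040
(j±m)!: 1!×3!×3!×2!×1!×2! = 144
prefactor² = (2J+1)×Δ×N² = 48/35
  k=2: +1/(2!×1!×1!×1!×0!×1!) = 1/2
  k=3: −1/(3!×0!×0!×0!×1!×2!) = -1/12
Σ = 5/12  ⇒  CG² = 48/35×5/12² = 5/21
CG = +√(5/21) = +0.487950

+√(5/21) ≈ +0.487950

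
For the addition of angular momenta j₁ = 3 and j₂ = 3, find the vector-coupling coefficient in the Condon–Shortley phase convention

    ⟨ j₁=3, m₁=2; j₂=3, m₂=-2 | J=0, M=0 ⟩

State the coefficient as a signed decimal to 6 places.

j₁+j₂−J=6  J+j₁−j₂=0  J−j₁+j₂=0  j₁+j₂+J+1=7
(j₁±m₁, j₂±m₂, J±M) = (5,1,1,5,0,0)
P² = 14400/7
sum k=1..1:
  [1] −1/120 = -1/120
S = -1/120
C² = P²·S² = 1/7 ; C = -0.377964

-0.377964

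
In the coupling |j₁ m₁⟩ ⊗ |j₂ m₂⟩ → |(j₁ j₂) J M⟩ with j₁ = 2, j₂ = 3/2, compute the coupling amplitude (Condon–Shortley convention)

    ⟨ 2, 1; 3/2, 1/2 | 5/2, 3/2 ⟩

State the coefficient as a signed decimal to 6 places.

+√(1/35) ≈ +0.169031

j₁+j₂−J=1  J+j₁−j₂=3  J−j₁+j₂=2  j₁+j₂+J+1=7
(j₁±m₁, j₂±m₂, J±M) = (3,1,2,1,4,1)
P² = 144/35
sum k=0..1:
  [0] +1/4 = 1/4
  [1] −1/6 = -1/6
S = 1/12
C² = P²·S² = 1/35 ; C = +0.169031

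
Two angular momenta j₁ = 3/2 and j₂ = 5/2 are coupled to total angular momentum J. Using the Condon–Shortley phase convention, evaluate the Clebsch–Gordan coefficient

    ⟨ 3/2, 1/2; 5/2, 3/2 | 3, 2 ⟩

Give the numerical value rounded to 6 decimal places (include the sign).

j₁+j₂−J=1  J+j₁−j₂=2  J−j₁+j₂=4  j₁+j₂+J+1=8
(j₁±m₁, j₂±m₂, J±M) = (2,1,4,1,5,1)
P² = 48
sum k=0..1:
  [0] +1/24 = 1/24
  [1] −1/12 = -1/12
S = -1/24
C² = P²·S² = 1/12 ; C = -0.288675

-0.288675  (= −√(1/12))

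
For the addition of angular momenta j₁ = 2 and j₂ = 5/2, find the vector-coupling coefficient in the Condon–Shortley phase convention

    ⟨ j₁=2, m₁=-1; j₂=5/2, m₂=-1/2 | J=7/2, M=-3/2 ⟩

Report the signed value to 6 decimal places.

-0.308607

√[8·1!3!4!/9! · 1!3!2!3!2!5!] = √(384/7)
  +(−1)^0/∏(0,1,3,2,0,2)! = 1/24  (running 1/24)
  +(−1)^1/∏(1,0,2,1,1,3)! = -1/12  (running -1/24)
⟨..|..⟩ = √(384/7)·(-1/24) = -0.308607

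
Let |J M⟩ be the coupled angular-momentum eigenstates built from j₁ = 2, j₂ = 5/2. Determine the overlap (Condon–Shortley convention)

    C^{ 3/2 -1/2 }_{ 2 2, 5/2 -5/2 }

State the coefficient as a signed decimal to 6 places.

+√(8/21) = +0.617213

triangle: 3!×1!×2!/7! = 12/5040
(j±m)!: 4!×0!×0!×5!×1!×2! = 5760
prefactor² = (2J+1)×Δ×N² = 384/7
  k=0: +1/(0!×3!×0!×0!×1!×2!) = 1/12
Σ = 1/12  ⇒  CG² = 384/7×1/12² = 8/21
CG = +√(8/21) = +0.617213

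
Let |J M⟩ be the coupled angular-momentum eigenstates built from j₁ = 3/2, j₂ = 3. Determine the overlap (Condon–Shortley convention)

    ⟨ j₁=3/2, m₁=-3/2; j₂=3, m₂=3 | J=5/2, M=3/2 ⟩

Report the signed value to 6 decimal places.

triangle: 2!×1!×4!/8! = 48/40320
(j±m)!: 0!×3!×6!×0!×4!×1! = 103680
prefactor² = (2J+1)×Δ×N² = 5184/7
  k=2: +1/(2!×0!×1!×4!×0!×0!) = 1/48
Σ = 1/48  ⇒  CG² = 5184/7×1/48² = 9/28
CG = +√(9/28) = +0.566947

+√(9/28) = +0.566947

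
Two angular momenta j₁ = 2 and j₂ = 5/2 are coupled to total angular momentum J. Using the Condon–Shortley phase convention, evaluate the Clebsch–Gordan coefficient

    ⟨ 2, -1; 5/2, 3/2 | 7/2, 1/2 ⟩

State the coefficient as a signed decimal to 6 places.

−√(121/315) = -0.619780

j₁+j₂−J=1  J+j₁−j₂=3  J−j₁+j₂=4  j₁+j₂+J+1=9
(j₁±m₁, j₂±m₂, J±M) = (1,3,4,1,4,3)
P² = 2304/35
sum k=0..1:
  [0] +1/144 = 1/144
  [1] −1/12 = -1/12
S = -11/144
C² = P²·S² = 121/315 ; C = -0.619780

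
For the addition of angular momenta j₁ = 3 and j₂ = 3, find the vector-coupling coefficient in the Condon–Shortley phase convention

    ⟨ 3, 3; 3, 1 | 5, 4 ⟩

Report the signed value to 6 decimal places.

√[11·1!5!5!/12! · 6!0!4!2!9!1!] = √(4147200)
  +(−1)^0/∏(0,1,0,4,5,1)! = 1/2880  (running 1/2880)
⟨..|..⟩ = √(4147200)·(1/2880) = +0.707107

+√(1/2) = +0.707107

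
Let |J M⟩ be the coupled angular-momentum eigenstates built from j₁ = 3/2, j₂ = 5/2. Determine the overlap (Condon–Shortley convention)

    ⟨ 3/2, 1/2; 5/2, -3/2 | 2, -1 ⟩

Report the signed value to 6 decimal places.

√[5·2!1!3!/7! · 2!1!1!4!1!3!] = √(24/7)
  +(−1)^0/∏(0,2,1,1,0,2)! = 1/4  (running 1/4)
  +(−1)^1/∏(1,1,0,0,1,3)! = -1/6  (running 1/12)
⟨..|..⟩ = √(24/7)·(1/12) = +0.154303

+√(1/42) = +0.154303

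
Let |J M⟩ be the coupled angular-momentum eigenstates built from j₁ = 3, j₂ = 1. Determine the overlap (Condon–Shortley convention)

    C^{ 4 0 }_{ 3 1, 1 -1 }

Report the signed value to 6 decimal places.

j₁+j₂−J=0  J+j₁−j₂=6  J−j₁+j₂=2  j₁+j₂+J+1=9
(j₁±m₁, j₂±m₂, J±M) = (4,2,0,2,4,4)
P² = 13824/7
sum k=0..0:
  [0] +1/96 = 1/96
S = 1/96
C² = P²·S² = 3/14 ; C = +0.462910

+√(3/14) ≈ +0.462910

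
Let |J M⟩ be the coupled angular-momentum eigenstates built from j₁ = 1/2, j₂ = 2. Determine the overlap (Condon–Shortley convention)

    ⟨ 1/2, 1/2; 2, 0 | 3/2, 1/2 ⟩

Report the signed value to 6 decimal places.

+√(2/5) = +0.632456

triangle: 1!*0!*3!/5! = 6/120
(j±m)!: 1!*0!*2!*2!*2!*1! = 8
prefactor² = (2J+1)*Δ*N² = 8/5
  k=0: +1/(0!*1!*0!*2!*0!*1!) = 1/2
Σ = 1/2  ⇒  CG² = 8/5*1/2² = 2/5
CG = +√(2/5) = +0.632456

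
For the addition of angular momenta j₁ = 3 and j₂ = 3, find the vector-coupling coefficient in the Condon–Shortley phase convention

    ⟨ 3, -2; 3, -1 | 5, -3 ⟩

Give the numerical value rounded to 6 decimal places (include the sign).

√[11·1!5!5!/12! · 1!5!2!4!2!8!] = √(153600)
  +(−1)^0/∏(0,1,5,2,0,3)! = 1/1440  (running 1/1440)
  +(−1)^1/∏(1,0,4,1,1,4)! = -1/576  (running -1/960)
⟨..|..⟩ = √(153600)·(-1/960) = -0.408248

−√(1/6) ≈ -0.408248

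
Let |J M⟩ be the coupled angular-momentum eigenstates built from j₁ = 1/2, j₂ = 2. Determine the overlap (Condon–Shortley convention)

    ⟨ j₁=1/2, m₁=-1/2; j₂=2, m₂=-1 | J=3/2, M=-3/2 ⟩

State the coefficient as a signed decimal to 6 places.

-0.447214

√[4·1!0!3!/5! · 0!1!1!3!0!3!] = √(36/5)
  +(−1)^1/∏(1,0,0,0,0,3)! = -1/6  (running -1/6)
⟨..|..⟩ = √(36/5)·(-1/6) = -0.447214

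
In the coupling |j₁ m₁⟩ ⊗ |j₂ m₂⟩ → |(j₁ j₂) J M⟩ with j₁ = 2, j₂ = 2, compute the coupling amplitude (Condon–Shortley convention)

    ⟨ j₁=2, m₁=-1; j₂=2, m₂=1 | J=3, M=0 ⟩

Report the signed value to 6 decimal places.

-0.632456  (= −√(2/5))

√[7·1!3!3!/8! · 1!3!3!1!3!3!] = √(81/10)
  +(−1)^0/∏(0,1,3,3,0,0)! = 1/36  (running 1/36)
  +(−1)^1/∏(1,0,2,2,1,1)! = -1/4  (running -2/9)
⟨..|..⟩ = √(81/10)·(-2/9) = -0.632456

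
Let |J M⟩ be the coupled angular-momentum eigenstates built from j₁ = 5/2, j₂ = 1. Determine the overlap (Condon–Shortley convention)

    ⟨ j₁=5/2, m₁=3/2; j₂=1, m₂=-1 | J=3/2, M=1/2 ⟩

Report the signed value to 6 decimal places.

+0.632456  (= +√(2/5))

√[4·2!3!0!/6! · 4!1!0!2!2!1!] = √(32/5)
  +(−1)^0/∏(0,2,1,0,2,0)! = 1/4  (running 1/4)
⟨..|..⟩ = √(32/5)·(1/4) = +0.632456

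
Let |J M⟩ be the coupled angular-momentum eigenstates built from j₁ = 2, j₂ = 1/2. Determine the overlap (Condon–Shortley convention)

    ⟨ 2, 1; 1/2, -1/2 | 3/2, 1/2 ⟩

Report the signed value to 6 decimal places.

+0.774597

triangle: 1!×3!×0!/5! = 6/120
(j±m)!: 3!×1!×0!×1!×2!×1! = 12
prefactor² = (2J+1)×Δ×N² = 12/5
  k=0: +1/(0!×1!×1!×0!×2!×0!) = 1/2
Σ = 1/2  ⇒  CG² = 12/5×1/2² = 3/5
CG = +√(3/5) = +0.774597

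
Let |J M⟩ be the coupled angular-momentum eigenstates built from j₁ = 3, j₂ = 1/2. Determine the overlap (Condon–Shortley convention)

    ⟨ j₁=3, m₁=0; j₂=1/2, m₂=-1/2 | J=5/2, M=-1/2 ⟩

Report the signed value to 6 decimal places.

+0.654654

triangle: 1!·5!·0!/7! = 120/5040
(j±m)!: 3!·3!·0!·1!·2!·3! = 432
prefactor² = (2J+1)·Δ·N² = 432/7
  k=0: +1/(0!·1!·3!·0!·2!·0!) = 1/12
Σ = 1/12  ⇒  CG² = 432/7·1/12² = 3/7
CG = +√(3/7) = +0.654654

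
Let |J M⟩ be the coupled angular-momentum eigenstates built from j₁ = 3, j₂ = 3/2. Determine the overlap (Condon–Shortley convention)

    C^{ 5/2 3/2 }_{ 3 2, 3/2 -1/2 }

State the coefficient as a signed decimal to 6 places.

+0.267261  (= +√(1/14))

j₁+j₂−J=2  J+j₁−j₂=4  J−j₁+j₂=1  j₁+j₂+J+1=8
(j₁±m₁, j₂±m₂, J±M) = (5,1,1,2,4,1)
P² = 288/7
sum k=0..1:
  [0] +1/12 = 1/12
  [1] −1/24 = -1/24
S = 1/24
C² = P²·S² = 1/14 ; C = +0.267261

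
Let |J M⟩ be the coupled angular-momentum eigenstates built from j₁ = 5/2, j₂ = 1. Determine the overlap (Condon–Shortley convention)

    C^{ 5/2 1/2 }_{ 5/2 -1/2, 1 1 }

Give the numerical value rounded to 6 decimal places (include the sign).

-0.717137

j₁+j₂−J=1  J+j₁−j₂=4  J−j₁+j₂=1  j₁+j₂+J+1=7
(j₁±m₁, j₂±m₂, J±M) = (2,3,2,0,3,2)
P² = 288/35
sum k=1..1:
  [1] −1/4 = -1/4
S = -1/4
C² = P²·S² = 18/35 ; C = -0.717137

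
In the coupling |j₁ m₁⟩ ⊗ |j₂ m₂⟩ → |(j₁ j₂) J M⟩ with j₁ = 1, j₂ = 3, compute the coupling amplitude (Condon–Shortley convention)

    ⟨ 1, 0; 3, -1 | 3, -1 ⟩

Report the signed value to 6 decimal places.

+0.288675  (= +√(1/12))

triangle: 1!×1!×5!/8! = 120/40320
(j±m)!: 1!×1!×2!×4!×2!×4! = 2304
prefactor² = (2J+1)×Δ×N² = 48
  k=0: +1/(0!×1!×1!×2!×0!×3!) = 1/12
  k=1: −1/(1!×0!×0!×1!×1!×4!) = -1/24
Σ = 1/24  ⇒  CG² = 48×1/24² = 1/12
CG = +√(1/12) = +0.288675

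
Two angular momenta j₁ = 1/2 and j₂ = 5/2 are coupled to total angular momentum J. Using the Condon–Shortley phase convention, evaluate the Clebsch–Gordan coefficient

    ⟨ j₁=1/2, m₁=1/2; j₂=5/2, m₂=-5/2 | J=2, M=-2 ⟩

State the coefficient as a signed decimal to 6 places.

+0.912871

√[5·1!0!4!/6! · 1!0!0!5!0!4!] = √(480)
  +(−1)^0/∏(0,1,0,0,0,4)! = 1/24  (running 1/24)
⟨..|..⟩ = √(480)·(1/24) = +0.912871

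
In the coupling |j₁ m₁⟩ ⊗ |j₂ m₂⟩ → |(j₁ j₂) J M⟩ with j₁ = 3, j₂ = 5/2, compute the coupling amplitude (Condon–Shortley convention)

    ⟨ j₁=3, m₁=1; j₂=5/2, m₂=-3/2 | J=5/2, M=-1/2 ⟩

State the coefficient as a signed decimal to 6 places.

triangle: 3!·3!·2!/9! = 72/362880
(j±m)!: 4!·2!·1!·4!·2!·3! = 13824
prefactor² = (2J+1)·Δ·N² = 576/35
  k=0: +1/(0!·3!·2!·1!·1!·1!) = 1/12
  k=1: −1/(1!·2!·1!·0!·2!·2!) = -1/8
Σ = -1/24  ⇒  CG² = 576/35·(-1/24)² = 1/35
CG = −√(1/35) = -0.169031

−√(1/35) = -0.169031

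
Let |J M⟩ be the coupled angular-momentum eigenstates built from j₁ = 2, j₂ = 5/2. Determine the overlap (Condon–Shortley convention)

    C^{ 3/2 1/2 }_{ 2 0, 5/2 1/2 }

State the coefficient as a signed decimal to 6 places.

+0.239046  (= +√(2/35))

√[4·3!1!2!/7! · 2!2!3!2!2!1!] = √(32/35)
  +(−1)^1/∏(1,2,1,2,0,0)! = -1/4  (running -1/4)
  +(−1)^2/∏(2,1,0,1,1,1)! = 1/2  (running 1/4)
⟨..|..⟩ = √(32/35)·(1/4) = +0.239046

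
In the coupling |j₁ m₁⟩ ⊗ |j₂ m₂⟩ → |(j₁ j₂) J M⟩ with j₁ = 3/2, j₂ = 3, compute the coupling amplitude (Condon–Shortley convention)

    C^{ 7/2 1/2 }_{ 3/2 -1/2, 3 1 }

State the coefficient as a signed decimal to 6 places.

triangle: 1!·2!·5!/9! = 240/362880
(j±m)!: 1!·2!·4!·2!·4!·3! = 13824
prefactor² = (2J+1)·Δ·N² = 512/7
  k=0: +1/(0!·1!·2!·4!·0!·1!) = 1/48
  k=1: −1/(1!·0!·1!·3!·1!·2!) = -1/12
Σ = -1/16  ⇒  CG² = 512/7·(-1/16)² = 2/7
CG = −√(2/7) = -0.534522

-0.534522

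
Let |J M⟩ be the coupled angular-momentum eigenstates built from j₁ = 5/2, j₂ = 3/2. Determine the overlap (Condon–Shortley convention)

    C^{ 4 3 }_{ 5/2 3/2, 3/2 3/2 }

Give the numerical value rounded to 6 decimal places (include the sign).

+0.790569

√[9·0!5!3!/9! · 4!1!3!0!7!1!] = √(12960)
  +(−1)^0/∏(0,0,1,3,4,0)! = 1/144  (running 1/144)
⟨..|..⟩ = √(12960)·(1/144) = +0.790569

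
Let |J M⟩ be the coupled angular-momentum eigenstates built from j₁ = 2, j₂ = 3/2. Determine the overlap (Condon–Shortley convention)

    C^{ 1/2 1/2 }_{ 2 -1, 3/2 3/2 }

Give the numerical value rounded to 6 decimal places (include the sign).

-0.316228

triangle: 3!×1!×0!/5! = 6/120
(j±m)!: 1!×3!×3!×0!×1!×0! = 36
prefactor² = (2J+1)×Δ×N² = 18/5
  k=3: −1/(3!×0!×0!×0!×1!×0!) = -1/6
Σ = -1/6  ⇒  CG² = 18/5×(-1/6)² = 1/10
CG = −√(1/10) = -0.316228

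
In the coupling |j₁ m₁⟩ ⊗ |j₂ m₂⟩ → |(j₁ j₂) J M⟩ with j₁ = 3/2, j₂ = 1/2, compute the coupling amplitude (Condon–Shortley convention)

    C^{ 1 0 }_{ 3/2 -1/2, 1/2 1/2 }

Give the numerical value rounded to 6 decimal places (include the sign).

-0.707107  (= −√(1/2))

√[3·1!2!0!/4! · 1!2!1!0!1!1!] = √(1/2)
  +(−1)^1/∏(1,0,1,0,1,0)! = -1  (running -1)
⟨..|..⟩ = √(1/2)·(-1) = -0.707107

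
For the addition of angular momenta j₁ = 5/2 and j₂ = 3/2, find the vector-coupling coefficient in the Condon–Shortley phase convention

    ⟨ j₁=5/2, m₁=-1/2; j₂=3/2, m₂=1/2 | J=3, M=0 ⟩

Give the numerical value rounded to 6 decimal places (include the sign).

√[7·1!4!2!/8! · 2!3!2!1!3!3!] = √(36/5)
  +(−1)^0/∏(0,1,3,2,1,0)! = 1/12  (running 1/12)
  +(−1)^1/∏(1,0,2,1,2,1)! = -1/4  (running -1/6)
⟨..|..⟩ = √(36/5)·(-1/6) = -0.447214

−√(1/5) ≈ -0.447214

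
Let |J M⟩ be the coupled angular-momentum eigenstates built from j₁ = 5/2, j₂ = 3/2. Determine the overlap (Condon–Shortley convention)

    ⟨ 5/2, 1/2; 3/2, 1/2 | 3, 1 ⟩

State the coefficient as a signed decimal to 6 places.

−√(1/60) ≈ -0.129099

√[7·1!4!2!/8! · 3!2!2!1!4!2!] = √(48/5)
  +(−1)^0/∏(0,1,2,2,2,0)! = 1/8  (running 1/8)
  +(−1)^1/∏(1,0,1,1,3,1)! = -1/6  (running -1/24)
⟨..|..⟩ = √(48/5)·(-1/24) = -0.129099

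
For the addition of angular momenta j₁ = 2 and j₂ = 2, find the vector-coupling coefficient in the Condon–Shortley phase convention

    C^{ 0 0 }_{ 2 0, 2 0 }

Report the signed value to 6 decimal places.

j₁+j₂−J=4  J+j₁−j₂=0  J−j₁+j₂=0  j₁+j₂+J+1=5
(j₁±m₁, j₂±m₂, J±M) = (2,2,2,2,0,0)
P² = 16/5
sum k=2..2:
  [2] +1/4 = 1/4
S = 1/4
C² = P²·S² = 1/5 ; C = +0.447214

+0.447214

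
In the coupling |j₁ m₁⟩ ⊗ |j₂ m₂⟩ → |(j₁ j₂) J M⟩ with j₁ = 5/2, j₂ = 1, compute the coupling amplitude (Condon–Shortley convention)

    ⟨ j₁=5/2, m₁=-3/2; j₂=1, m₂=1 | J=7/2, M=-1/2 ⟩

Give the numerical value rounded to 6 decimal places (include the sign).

j₁+j₂−J=0  J+j₁−j₂=5  J−j₁+j₂=2  j₁+j₂+J+1=8
(j₁±m₁, j₂±m₂, J±M) = (1,4,2,0,3,4)
P² = 2304/7
sum k=0..0:
  [0] +1/48 = 1/48
S = 1/48
C² = P²·S² = 1/7 ; C = +0.377964

+0.377964  (= +√(1/7))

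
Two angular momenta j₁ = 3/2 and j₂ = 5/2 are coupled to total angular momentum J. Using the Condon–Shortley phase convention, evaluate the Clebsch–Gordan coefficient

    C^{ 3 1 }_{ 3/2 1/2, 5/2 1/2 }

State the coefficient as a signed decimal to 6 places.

triangle: 1!×2!×4!/8! = 48/40320
(j±m)!: 2!×1!×3!×2!×4!×2! = 1152
prefactor² = (2J+1)×Δ×N² = 48/5
  k=0: +1/(0!×1!×1!×3!×1!×1!) = 1/6
  k=1: −1/(1!×0!×0!×2!×2!×2!) = -1/8
Σ = 1/24  ⇒  CG² = 48/5×1/24² = 1/60
CG = +√(1/60) = +0.129099

+√(1/60) ≈ +0.129099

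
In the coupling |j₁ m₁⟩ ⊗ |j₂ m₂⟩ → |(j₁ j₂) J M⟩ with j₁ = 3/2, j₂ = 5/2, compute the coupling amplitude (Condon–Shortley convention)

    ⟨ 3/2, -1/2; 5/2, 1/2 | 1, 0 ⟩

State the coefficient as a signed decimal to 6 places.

triangle: 3!×0!×2!/6! = 12/720
(j±m)!: 1!×2!×3!×2!×1!×1! = 24
prefactor² = (2J+1)×Δ×N² = 6/5
  k=2: +1/(2!×1!×0!×1!×0!×1!) = 1/2
Σ = 1/2  ⇒  CG² = 6/5×1/2² = 3/10
CG = +√(3/10) = +0.547723

+√(3/10) ≈ +0.547723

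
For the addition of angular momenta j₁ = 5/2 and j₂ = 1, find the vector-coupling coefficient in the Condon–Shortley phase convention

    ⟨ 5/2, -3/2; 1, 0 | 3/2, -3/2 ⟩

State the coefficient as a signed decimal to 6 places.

j₁+j₂−J=2  J+j₁−j₂=3  J−j₁+j₂=0  j₁+j₂+J+1=6
(j₁±m₁, j₂±m₂, J±M) = (1,4,1,1,0,3)
P² = 48/5
sum k=1..1:
  [1] −1/6 = -1/6
S = -1/6
C² = P²·S² = 4/15 ; C = -0.516398

−√(4/15) ≈ -0.516398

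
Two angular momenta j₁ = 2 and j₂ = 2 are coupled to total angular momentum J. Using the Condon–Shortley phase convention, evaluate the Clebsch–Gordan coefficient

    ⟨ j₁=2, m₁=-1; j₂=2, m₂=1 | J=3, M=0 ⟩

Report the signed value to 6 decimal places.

√[7·1!3!3!/8! · 1!3!3!1!3!3!] = √(81/10)
  +(−1)^0/∏(0,1,3,3,0,0)! = 1/36  (running 1/36)
  +(−1)^1/∏(1,0,2,2,1,1)! = -1/4  (running -2/9)
⟨..|..⟩ = √(81/10)·(-2/9) = -0.632456

-0.632456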